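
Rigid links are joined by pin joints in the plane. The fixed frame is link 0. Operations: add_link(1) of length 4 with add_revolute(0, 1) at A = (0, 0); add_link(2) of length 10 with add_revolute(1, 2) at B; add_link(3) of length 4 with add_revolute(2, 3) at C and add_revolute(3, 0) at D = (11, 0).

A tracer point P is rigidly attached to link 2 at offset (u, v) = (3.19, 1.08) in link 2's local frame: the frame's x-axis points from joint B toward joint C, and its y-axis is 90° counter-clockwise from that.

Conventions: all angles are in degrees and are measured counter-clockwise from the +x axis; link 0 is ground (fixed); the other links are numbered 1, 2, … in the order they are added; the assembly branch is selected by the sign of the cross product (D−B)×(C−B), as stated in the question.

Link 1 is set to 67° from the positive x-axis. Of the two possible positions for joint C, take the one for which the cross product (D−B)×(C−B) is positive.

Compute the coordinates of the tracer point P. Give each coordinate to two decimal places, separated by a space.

A=(0,0), D=(11.00,0)
B = A + 4.00·(cos67°, sin67°) = (1.5629, 3.6820)
|BD| = 10.1299
circle(B,10.00) ∩ circle(D,4.00): a=9.2111, h=3.8930
  candidates: C₊=(11.5590,3.9607) cross=39.436; C₋=(8.7290,-3.2928) cross=-39.436
  branch + wants cross > 0 → take C=(11.5590,3.9607) (cross=39.436)
ex = (C−B)/|BC| = (0.9996,0.0279); ey = (-0.0279,0.9996)
P = B + 3.19·ex + 1.08·ey = (4.7216,4.8505)

4.72 4.85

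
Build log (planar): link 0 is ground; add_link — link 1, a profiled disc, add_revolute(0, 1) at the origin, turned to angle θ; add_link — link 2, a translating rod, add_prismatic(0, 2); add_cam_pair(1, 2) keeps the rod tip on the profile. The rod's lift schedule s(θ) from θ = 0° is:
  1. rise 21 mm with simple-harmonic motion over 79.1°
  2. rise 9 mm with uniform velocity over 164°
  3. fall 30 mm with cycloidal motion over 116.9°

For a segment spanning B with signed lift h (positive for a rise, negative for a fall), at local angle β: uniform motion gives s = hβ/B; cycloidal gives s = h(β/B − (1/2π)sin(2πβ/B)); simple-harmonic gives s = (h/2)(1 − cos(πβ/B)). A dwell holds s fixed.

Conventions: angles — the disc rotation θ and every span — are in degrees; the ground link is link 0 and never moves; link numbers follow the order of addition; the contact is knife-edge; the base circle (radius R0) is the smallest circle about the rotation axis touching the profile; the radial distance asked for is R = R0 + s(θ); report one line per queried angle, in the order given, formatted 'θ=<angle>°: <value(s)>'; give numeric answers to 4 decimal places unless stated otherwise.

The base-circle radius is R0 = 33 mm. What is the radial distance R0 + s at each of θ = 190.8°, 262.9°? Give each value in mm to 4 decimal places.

seg 1 [0°–79.1°] simple-harmonic, h=21: full span → s += 21 → s = 21.0000
seg 2 [79.1°–243.1°] uniform, h=9: θ=190.8° here. β=111.7, B=164. 9·111.7/164 = 6.1299 → s = 27.1299
seg 2 [79.1°–243.1°] uniform, h=9: full span → s += 9 → s = 30.0000
seg 3 [243.1°–360°] cycloidal, h=-30: θ=262.9° here. β=19.8, B=116.9. -30·(0.1694 − sin(2π·0.1694)/(2π)) = -0.9063 → s = 29.0937
θ=190.8°: R = R0 + s = 33 + 27.1299 = 60.1299
θ=262.9°: R = R0 + s = 33 + 29.0937 = 62.0937

θ=190.8°: 60.1299
θ=262.9°: 62.0937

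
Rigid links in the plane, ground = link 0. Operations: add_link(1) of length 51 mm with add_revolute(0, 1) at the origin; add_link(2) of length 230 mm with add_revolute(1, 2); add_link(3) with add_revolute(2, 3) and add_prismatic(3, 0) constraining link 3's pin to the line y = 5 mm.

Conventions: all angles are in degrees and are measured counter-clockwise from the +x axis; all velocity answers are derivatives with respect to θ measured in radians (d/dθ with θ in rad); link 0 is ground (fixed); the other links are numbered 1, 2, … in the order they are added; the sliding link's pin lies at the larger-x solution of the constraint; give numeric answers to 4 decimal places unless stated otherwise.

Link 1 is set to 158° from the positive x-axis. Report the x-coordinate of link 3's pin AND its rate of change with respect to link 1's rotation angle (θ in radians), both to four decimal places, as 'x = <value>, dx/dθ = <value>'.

geometry: r = 51 mm, L = 230 mm, e = 5 mm
crank pin P = (r cos θ, r sin θ) = (-47.286377, 19.104936)
h = r sin θ − e = 19.104936 − 5 = 14.104936
x = r cos θ + √(L² − h²) = -47.286377 + 229.567094 = 182.280718
dx/dθ = −r sin θ − h·r cos θ/√(L² − h²) (θ in radians; h = 14.104936) = -16.199592

x = 182.2807, dx/dθ = -16.1996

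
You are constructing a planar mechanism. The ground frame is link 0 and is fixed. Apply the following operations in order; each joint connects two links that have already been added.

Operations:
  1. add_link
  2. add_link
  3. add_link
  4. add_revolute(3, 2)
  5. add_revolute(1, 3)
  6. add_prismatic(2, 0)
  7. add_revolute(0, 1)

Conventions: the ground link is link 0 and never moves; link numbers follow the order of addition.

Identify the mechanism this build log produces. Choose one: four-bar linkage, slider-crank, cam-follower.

links: 4 (incl. ground); joints: 3 revolute, 1 prismatic, 0 higher (cam) pair, forming one closed loop
4 links, 3 revolutes + 1 prismatic in one loop → slider-crank

slider-crank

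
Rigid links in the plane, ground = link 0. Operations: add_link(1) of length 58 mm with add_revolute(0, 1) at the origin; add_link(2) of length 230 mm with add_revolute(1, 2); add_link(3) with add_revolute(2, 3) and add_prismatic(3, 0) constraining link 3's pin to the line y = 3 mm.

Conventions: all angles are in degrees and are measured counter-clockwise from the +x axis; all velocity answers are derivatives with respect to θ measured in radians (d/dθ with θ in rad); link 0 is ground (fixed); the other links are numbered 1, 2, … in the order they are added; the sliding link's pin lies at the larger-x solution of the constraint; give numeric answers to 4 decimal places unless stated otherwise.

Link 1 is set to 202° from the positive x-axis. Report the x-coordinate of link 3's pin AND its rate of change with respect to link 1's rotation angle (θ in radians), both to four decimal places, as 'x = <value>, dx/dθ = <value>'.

geometry: r = 58 mm, L = 230 mm, e = 3 mm
crank pin P = (r cos θ, r sin θ) = (-53.776664, -21.727182)
h = r sin θ − e = -21.727182 − 3 = -24.727182
x = r cos θ + √(L² − h²) = -53.776664 + 228.666933 = 174.890270
dx/dθ = −r sin θ − h·r cos θ/√(L² − h²) (θ in radians; h = -24.727182) = 15.911976

x = 174.8903, dx/dθ = 15.9120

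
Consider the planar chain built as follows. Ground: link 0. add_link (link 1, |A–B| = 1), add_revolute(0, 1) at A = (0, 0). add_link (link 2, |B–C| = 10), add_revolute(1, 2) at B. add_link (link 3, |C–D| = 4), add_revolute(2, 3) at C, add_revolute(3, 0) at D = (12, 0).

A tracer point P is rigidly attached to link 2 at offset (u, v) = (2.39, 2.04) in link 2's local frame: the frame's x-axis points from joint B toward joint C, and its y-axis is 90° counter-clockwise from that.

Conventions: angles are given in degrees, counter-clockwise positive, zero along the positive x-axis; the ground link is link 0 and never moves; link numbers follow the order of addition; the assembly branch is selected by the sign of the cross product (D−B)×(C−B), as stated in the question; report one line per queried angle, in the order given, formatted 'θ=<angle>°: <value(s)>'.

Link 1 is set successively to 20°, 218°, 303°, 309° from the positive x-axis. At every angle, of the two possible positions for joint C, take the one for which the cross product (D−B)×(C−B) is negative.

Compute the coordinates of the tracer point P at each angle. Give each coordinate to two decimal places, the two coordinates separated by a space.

A=(0,0), D=(12.00,0)
θ=20°: B = A + 1.00·(cos20°, sin20°) = (0.9397, 0.3420)
θ=20°: |BD| = 11.0656
θ=20°: circle(B,10.00) ∩ circle(D,4.00): a=9.3283, h=3.6030
θ=20°:   candidates: C₊=(10.3749,3.6550) cross=39.870; C₋=(10.1522,-3.5476) cross=-39.870
θ=20°:   branch - wants cross < 0 → take C=(10.1522,-3.5476) (cross=-39.870)
θ=20°: ex = (C−B)/|BC| = (0.9213,-0.3890); ey = (0.3890,0.9213)
θ=20°: P = B + 2.39·ex + 2.04·ey = (3.9350,1.2917)
θ=218°: B = A + 1.00·(cos218°, sin218°) = (-0.7880, -0.6157)
θ=218°: |BD| = 12.8028
θ=218°: circle(B,10.00) ∩ circle(D,4.00): a=9.6819, h=2.5020
θ=218°:   candidates: C₊=(8.7624,2.3490) cross=32.033; C₋=(9.0030,-2.6492) cross=-32.033
θ=218°:   branch - wants cross < 0 → take C=(9.0030,-2.6492) (cross=-32.033)
θ=218°: ex = (C−B)/|BC| = (0.9791,-0.2034); ey = (0.2034,0.9791)
θ=218°: P = B + 2.39·ex + 2.04·ey = (1.9669,0.8957)
θ=303°: B = A + 1.00·(cos303°, sin303°) = (0.5446, -0.8387)
θ=303°: |BD| = 11.4860
θ=303°: circle(B,10.00) ∩ circle(D,4.00): a=9.3996, h=3.4128
θ=303°:   candidates: C₊=(9.6700,3.2513) cross=39.199; C₋=(10.1684,-3.5560) cross=-39.199
θ=303°:   branch - wants cross < 0 → take C=(10.1684,-3.5560) (cross=-39.199)
θ=303°: ex = (C−B)/|BC| = (0.9624,-0.2717); ey = (0.2717,0.9624)
θ=303°: P = B + 2.39·ex + 2.04·ey = (3.3990,0.4751)
θ=309°: B = A + 1.00·(cos309°, sin309°) = (0.6293, -0.7771)
θ=309°: |BD| = 11.3972
θ=309°: circle(B,10.00) ∩ circle(D,4.00): a=9.3837, h=3.4563
θ=309°:   candidates: C₊=(9.7555,3.3109) cross=39.392; C₋=(10.2269,-3.5855) cross=-39.392
θ=309°:   branch - wants cross < 0 → take C=(10.2269,-3.5855) (cross=-39.392)
θ=309°: ex = (C−B)/|BC| = (0.9598,-0.2808); ey = (0.2808,0.9598)
θ=309°: P = B + 2.39·ex + 2.04·ey = (3.4960,0.5096)

θ=20°: 3.93 1.29
θ=218°: 1.97 0.90
θ=303°: 3.40 0.48
θ=309°: 3.50 0.51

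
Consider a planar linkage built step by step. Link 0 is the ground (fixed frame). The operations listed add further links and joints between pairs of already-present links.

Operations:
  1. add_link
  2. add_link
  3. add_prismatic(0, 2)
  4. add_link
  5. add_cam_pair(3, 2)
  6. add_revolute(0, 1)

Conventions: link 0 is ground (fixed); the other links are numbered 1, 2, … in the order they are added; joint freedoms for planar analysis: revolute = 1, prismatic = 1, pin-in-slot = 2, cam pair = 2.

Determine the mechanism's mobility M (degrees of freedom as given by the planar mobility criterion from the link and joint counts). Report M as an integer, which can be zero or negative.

L=1 J1=0 J2=0
add link → L=2 J1=0 J2=0
add link → L=3 J1=0 J2=0
P@0,2 dof=1 J1 → L=3 J1=1 J2=0
add link → L=4 J1=1 J2=0
C@3,2 dof=2 J2 → L=4 J1=1 J2=1
R@0,1 dof=1 J1 → L=4 J1=2 J2=1
M=3(L−1)−2J1−J2=3·3−2·2−1=4

M = 4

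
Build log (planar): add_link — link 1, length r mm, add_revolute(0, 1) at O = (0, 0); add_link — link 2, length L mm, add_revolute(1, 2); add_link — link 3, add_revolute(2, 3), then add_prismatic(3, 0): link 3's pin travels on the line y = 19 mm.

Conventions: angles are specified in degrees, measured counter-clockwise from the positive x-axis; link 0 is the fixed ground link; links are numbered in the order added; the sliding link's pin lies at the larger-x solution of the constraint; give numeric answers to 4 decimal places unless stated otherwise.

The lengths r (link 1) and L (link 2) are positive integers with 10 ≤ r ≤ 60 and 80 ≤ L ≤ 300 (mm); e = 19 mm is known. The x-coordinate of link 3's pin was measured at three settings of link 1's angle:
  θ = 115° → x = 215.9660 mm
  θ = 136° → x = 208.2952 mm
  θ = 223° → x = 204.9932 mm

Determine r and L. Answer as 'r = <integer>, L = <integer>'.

constraint per measurement: (x − r cos θ)² + (r sin θ − e)² = L²
subtracting the θ₁ and θ₂ equations cancels the r² and L² terms:
r = (x₁² − x₂²) / (2[(x₁cos θ₁ + e sin θ₁) − (x₂cos θ₂ + e sin θ₂)]) = 25.9999 → r = 26
L² = (x₁ − r cos θ₁)² + (r sin θ₁ − e)² = 51528.9822 → L = 227.0000 → L = 227
check at θ₃=223°: x = 204.9932 (printed 204.9932) ✓

r = 26, L = 227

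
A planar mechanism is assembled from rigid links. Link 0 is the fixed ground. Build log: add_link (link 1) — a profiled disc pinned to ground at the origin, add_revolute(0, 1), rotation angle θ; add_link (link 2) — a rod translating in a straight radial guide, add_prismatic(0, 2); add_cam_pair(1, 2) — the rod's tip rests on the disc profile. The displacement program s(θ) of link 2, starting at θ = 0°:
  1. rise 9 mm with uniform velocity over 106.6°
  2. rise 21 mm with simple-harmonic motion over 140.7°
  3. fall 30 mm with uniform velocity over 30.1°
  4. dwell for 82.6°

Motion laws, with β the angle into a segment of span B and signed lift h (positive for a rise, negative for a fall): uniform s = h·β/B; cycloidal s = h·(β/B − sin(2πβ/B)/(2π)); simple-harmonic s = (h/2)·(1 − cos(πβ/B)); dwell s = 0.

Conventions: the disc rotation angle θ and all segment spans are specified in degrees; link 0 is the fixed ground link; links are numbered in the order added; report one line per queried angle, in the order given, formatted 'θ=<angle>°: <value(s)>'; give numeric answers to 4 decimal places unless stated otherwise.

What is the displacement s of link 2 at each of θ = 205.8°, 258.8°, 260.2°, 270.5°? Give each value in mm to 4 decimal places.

seg 1 [0°–106.6°] uniform, h=9: full span → s += 9 → s = 9.0000
seg 2 [106.6°–247.3°] simple-harmonic, h=21: θ=205.8° here. β=99.2, B=140.7. 21/2·(1 − cos(π·0.7050)) = 16.8056 → s = 25.8056
seg 2 [106.6°–247.3°] simple-harmonic, h=21: full span → s += 21 → s = 30.0000
seg 3 [247.3°–277.4°] uniform, h=-30: θ=258.8° here. β=11.5, B=30.1. -30·11.5/30.1 = -11.4618 → s = 18.5382
seg 3 [247.3°–277.4°] uniform, h=-30: θ=260.2° here. β=12.9, B=30.1. -30·12.9/30.1 = -12.8571 → s = 17.1429
seg 3 [247.3°–277.4°] uniform, h=-30: θ=270.5° here. β=23.2, B=30.1. -30·23.2/30.1 = -23.1229 → s = 6.8771

θ=205.8°: 25.8056
θ=258.8°: 18.5382
θ=260.2°: 17.1429
θ=270.5°: 6.8771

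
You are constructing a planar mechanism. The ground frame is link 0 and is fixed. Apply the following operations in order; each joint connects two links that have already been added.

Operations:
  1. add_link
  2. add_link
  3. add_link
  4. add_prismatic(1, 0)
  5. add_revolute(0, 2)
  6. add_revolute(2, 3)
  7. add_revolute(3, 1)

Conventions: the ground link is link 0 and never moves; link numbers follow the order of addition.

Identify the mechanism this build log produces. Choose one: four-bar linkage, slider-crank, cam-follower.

links: 4 (incl. ground); joints: 3 revolute, 1 prismatic, 0 higher (cam) pair, forming one closed loop
4 links, 3 revolutes + 1 prismatic in one loop → slider-crank

slider-crank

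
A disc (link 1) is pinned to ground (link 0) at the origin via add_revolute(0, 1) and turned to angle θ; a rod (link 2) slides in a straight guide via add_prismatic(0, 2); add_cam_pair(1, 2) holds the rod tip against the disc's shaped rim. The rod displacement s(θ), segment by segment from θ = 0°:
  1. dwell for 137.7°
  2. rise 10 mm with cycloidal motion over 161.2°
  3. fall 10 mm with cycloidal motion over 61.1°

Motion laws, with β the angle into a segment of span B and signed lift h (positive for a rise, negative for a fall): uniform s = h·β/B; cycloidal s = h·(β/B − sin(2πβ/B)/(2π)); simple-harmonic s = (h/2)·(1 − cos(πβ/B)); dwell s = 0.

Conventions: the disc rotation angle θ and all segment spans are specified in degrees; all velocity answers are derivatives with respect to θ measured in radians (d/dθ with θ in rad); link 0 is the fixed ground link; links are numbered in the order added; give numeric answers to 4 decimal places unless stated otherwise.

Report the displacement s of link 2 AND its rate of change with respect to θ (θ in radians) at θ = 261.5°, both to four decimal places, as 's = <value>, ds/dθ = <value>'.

segment 1 (0° to 137.7°, dwell): s unchanged at 0.0000
θ = 261.5° falls in segment 2 (137.7° to 298.9°, cycloidal, h = 10): β = 261.5 − 137.7 = 123.8°, B = 161.2°; Δs = 10·(0.7680 − sin(2π·0.7680)/(2π)) = 9.2613; s = 0.0000 + 9.2613 = 9.2613
velocity in seg [137.7°–298.9°] (cycloidal), θ in radians: β = 123.8° = 2.1607 rad, B = 161.2° = 2.8135 rad; ds/dθ = (h/B)(1 − cos(2πβ/B)) = (10/2.8135)(1 − cos(2π·0.7680)) = 3.153420 mm/rad

s = 9.2613, ds/dθ = 3.1534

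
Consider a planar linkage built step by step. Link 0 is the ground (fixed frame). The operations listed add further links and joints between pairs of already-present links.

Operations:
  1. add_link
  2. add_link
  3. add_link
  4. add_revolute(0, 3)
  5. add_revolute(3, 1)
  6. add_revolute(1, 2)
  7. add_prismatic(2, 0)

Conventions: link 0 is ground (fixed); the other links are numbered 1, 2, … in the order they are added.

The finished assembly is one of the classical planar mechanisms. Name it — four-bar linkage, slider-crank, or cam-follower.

links: 4 (incl. ground); joints: 3 revolute, 1 prismatic, 0 higher (cam) pair, forming one closed loop
4 links, 3 revolutes + 1 prismatic in one loop → slider-crank

slider-crank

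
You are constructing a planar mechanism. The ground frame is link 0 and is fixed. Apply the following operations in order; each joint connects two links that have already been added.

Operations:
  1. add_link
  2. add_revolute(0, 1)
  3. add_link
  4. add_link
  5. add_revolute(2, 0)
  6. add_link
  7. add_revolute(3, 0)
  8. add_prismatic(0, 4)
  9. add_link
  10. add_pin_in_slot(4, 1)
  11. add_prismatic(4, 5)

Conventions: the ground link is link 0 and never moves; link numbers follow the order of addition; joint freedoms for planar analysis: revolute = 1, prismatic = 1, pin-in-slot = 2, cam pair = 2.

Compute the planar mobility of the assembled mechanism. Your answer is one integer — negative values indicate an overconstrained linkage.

ground; <1,0,0>
#1 <2,0,0>
R:0↔1 J1 <2,1,0>
#2 <3,1,0>
#3 <4,1,0>
R:2↔0 J1 <4,2,0>
#4 <5,2,0>
R:3↔0 J1 <5,3,0>
P:0↔4 J1 <5,4,0>
#5 <6,4,0>
PS:4↔1 J2 <6,4,1>
P:4↔5 J1 <6,5,1>
3×5 − 2×5 − 1×1 = 4

M = 4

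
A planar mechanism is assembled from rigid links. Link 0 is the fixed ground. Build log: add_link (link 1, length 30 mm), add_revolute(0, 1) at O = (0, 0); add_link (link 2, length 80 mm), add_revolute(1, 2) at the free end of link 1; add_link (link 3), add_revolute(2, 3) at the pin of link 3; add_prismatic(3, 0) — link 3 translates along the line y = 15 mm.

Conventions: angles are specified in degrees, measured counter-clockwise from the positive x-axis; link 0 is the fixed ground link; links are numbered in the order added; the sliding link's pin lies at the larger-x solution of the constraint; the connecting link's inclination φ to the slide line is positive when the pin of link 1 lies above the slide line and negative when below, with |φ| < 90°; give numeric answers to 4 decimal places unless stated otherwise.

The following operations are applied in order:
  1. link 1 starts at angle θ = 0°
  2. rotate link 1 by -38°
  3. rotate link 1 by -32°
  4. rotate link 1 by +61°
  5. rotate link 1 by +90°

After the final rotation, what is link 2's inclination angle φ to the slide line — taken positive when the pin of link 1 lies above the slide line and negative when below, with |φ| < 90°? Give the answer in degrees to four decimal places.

geometry: r = 30 mm, L = 80 mm, e = 15 mm; θ starts at 0°
rotate link 1 by -38°: θ ← 0° -38° = -38°
rotate link 1 by -32°: θ ← -38° -32° = -70°
rotate link 1 by +61°: θ ← -70° +61° = -9°
rotate link 1 by +90°: θ ← -9° +90° = 81°
h = r sin θ − e = 29.630650 − 15 = 14.630650
sin φ = h / L = 14.630650 / 80 = 0.18288313
φ = arcsin(0.18288313) = 10.537739°

10.5377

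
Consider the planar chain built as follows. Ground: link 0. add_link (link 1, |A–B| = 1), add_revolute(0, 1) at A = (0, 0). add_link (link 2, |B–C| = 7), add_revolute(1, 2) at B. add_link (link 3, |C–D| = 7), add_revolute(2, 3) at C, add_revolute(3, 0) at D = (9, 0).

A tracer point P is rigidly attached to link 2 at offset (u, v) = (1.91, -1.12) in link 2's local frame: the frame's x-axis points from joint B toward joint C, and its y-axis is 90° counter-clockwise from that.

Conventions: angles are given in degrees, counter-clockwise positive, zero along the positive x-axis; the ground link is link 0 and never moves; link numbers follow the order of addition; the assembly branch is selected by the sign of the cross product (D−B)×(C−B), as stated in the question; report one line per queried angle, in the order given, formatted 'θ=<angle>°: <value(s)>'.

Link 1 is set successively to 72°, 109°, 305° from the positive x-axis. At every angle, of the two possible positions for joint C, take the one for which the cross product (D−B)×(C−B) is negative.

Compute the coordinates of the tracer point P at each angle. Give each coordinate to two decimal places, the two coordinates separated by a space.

A=(0,0), D=(9.00,0)
θ=72°: B = A + 1.00·(cos72°, sin72°) = (0.3090, 0.9511)
θ=72°: |BD| = 8.7429
θ=72°: circle(B,7.00) ∩ circle(D,7.00): a=4.3714, h=5.4672
θ=72°:   candidates: C₊=(5.2492,5.9103) cross=47.799; C₋=(4.0598,-4.9593) cross=-47.799
θ=72°:   branch - wants cross < 0 → take C=(4.0598,-4.9593) (cross=-47.799)
θ=72°: ex = (C−B)/|BC| = (0.5358,-0.8443); ey = (0.8443,0.5358)
θ=72°: P = B + 1.91·ex + -1.12·ey = (0.3868,-1.2617)
θ=109°: B = A + 1.00·(cos109°, sin109°) = (-0.3256, 0.9455)
θ=109°: |BD| = 9.3734
θ=109°: circle(B,7.00) ∩ circle(D,7.00): a=4.6867, h=5.1995
θ=109°:   candidates: C₊=(4.8617,5.6458) cross=48.737; C₋=(3.8127,-4.7002) cross=-48.737
θ=109°:   branch - wants cross < 0 → take C=(3.8127,-4.7002) (cross=-48.737)
θ=109°: ex = (C−B)/|BC| = (0.5912,-0.8065); ey = (0.8065,0.5912)
θ=109°: P = B + 1.91·ex + -1.12·ey = (-0.0997,-1.2571)
θ=305°: B = A + 1.00·(cos305°, sin305°) = (0.5736, -0.8192)
θ=305°: |BD| = 8.4661
θ=305°: circle(B,7.00) ∩ circle(D,7.00): a=4.2331, h=5.5750
θ=305°:   candidates: C₊=(4.2474,5.1393) cross=47.199; C₋=(5.3262,-5.9585) cross=-47.199
θ=305°:   branch - wants cross < 0 → take C=(5.3262,-5.9585) (cross=-47.199)
θ=305°: ex = (C−B)/|BC| = (0.6789,-0.7342); ey = (0.7342,0.6789)
θ=305°: P = B + 1.91·ex + -1.12·ey = (1.0481,-2.9819)

θ=72°: 0.39 -1.26
θ=109°: -0.10 -1.26
θ=305°: 1.05 -2.98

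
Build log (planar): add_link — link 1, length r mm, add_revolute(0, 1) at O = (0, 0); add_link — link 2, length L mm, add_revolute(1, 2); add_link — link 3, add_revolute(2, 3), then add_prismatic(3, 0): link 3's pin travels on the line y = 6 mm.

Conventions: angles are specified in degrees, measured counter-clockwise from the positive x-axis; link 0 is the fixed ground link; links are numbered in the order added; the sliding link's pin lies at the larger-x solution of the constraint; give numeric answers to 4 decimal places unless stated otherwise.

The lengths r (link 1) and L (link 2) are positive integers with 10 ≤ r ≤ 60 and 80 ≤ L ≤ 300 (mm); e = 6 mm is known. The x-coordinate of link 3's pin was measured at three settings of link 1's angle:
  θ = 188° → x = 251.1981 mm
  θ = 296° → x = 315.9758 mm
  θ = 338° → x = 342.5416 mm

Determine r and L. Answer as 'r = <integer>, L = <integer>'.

constraint per measurement: (x − r cos θ)² + (r sin θ − e)² = L²
subtracting the θ₁ and θ₂ equations cancels the r² and L² terms:
r = (x₁² − x₂²) / (2[(x₁cos θ₁ + e sin θ₁) − (x₂cos θ₂ + e sin θ₂)]) = 48.0000 → r = 48
L² = (x₁ − r cos θ₁)² + (r sin θ₁ − e)² = 89400.9811 → L = 299.0000 → L = 299
check at θ₃=338°: x = 342.5416 (printed 342.5416) ✓

r = 48, L = 299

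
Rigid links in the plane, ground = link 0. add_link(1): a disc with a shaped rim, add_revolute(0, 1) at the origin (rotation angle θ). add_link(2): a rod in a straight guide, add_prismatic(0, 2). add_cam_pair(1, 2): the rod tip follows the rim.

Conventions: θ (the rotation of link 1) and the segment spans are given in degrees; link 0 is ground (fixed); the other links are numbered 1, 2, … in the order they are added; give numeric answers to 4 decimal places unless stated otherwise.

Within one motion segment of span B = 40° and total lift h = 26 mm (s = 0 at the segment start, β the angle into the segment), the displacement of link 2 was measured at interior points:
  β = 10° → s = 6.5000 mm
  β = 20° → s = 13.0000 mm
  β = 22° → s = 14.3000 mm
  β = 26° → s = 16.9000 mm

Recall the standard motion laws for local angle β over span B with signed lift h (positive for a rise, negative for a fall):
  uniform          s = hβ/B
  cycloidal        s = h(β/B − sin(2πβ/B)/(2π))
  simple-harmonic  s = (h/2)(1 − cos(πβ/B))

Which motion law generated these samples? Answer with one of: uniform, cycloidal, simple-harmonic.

candidates at β/B = r: uniform s = h·r (linear in β); cycloidal s = h·(r − sin(2πr)/(2π)); simple-harmonic s = (h/2)(1 − cos(πr))
β=10°: printed 6.5000 | uniform 6.5000, cycloidal 2.3620, simple-harmonic 3.8076
β=20°: printed 13.0000 | uniform 13.0000, cycloidal 13.0000, simple-harmonic 13.0000
β=22°: printed 14.3000 | uniform 14.3000, cycloidal 15.5787, simple-harmonic 15.0336
β=26°: printed 16.9000 | uniform 16.9000, cycloidal 20.2477, simple-harmonic 18.9019
only one law matches every sample → uniform

uniform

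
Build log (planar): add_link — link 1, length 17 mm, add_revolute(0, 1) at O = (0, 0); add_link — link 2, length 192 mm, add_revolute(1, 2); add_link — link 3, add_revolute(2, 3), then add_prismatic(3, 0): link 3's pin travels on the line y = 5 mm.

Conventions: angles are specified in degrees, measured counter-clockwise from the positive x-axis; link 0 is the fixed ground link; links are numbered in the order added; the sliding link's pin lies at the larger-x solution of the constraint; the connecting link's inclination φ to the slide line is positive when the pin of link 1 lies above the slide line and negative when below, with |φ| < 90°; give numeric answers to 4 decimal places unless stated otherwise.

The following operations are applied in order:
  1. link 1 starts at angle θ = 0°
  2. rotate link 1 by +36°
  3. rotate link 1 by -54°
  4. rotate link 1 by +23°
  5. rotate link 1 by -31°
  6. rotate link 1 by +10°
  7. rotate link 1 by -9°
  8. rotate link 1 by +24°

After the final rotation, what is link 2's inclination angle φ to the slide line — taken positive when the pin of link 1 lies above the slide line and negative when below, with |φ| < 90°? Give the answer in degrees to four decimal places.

geometry: r = 17 mm, L = 192 mm, e = 5 mm; θ starts at 0°
rotate link 1 by +36°: θ ← 0° +36° = 36°
rotate link 1 by -54°: θ ← 36° -54° = -18°
rotate link 1 by +23°: θ ← -18° +23° = 5°
rotate link 1 by -31°: θ ← 5° -31° = -26°
rotate link 1 by +10°: θ ← -26° +10° = -16°
rotate link 1 by -9°: θ ← -16° -9° = -25°
rotate link 1 by +24°: θ ← -25° +24° = -1°
h = r sin θ − e = -0.296691 − 5 = -5.296691
sin φ = h / L = -5.296691 / 192 = -0.02758693
φ = arcsin(-0.02758693) = -1.580815°

-1.5808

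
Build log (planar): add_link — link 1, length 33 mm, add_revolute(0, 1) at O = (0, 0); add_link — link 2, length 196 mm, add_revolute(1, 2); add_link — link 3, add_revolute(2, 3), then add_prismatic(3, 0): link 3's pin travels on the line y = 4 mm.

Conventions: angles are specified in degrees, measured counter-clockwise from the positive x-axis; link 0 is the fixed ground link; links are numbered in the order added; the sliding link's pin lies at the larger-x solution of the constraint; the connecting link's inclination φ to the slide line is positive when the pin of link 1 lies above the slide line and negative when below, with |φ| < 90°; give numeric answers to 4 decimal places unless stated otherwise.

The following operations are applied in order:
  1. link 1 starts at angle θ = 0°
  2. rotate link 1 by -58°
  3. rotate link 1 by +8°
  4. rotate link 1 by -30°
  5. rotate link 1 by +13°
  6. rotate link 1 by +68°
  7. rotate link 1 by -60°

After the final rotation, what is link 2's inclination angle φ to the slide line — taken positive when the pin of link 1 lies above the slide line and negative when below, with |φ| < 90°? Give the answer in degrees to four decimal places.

geometry: r = 33 mm, L = 196 mm, e = 4 mm; θ starts at 0°
rotate link 1 by -58°: θ ← 0° -58° = -58°
rotate link 1 by +8°: θ ← -58° +8° = -50°
rotate link 1 by -30°: θ ← -50° -30° = -80°
rotate link 1 by +13°: θ ← -80° +13° = -67°
rotate link 1 by +68°: θ ← -67° +68° = 1°
rotate link 1 by -60°: θ ← 1° -60° = -59°
h = r sin θ − e = -28.286521 − 4 = -32.286521
sin φ = h / L = -32.286521 / 196 = -0.16472715
φ = arcsin(-0.16472715) = -9.481384°

-9.4814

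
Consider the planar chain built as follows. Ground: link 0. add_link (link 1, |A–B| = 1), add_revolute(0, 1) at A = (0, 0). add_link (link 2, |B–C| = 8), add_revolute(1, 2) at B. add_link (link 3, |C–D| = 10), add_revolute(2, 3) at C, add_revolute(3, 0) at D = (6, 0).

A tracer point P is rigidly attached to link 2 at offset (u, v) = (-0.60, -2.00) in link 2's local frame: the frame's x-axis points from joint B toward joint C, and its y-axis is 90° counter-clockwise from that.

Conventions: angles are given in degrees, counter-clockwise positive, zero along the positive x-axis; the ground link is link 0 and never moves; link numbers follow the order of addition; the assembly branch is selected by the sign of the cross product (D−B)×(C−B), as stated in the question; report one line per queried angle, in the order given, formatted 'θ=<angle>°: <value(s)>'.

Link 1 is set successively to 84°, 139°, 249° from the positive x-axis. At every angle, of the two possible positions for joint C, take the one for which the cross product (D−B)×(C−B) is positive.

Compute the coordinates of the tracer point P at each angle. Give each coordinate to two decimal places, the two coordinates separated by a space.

A=(0,0), D=(6.00,0)
θ=84°: B = A + 1.00·(cos84°, sin84°) = (0.1045, 0.9945)
θ=84°: |BD| = 5.9788
θ=84°: circle(B,8.00) ∩ circle(D,10.00): a=-0.0213, h=8.0000
θ=84°:   candidates: C₊=(1.4143,8.8866) cross=47.830; C₋=(-1.2472,-6.8905) cross=-47.830
θ=84°:   branch + wants cross > 0 → take C=(1.4143,8.8866) (cross=47.830)
θ=84°: ex = (C−B)/|BC| = (0.1637,0.9865); ey = (-0.9865,0.1637)
θ=84°: P = B + -0.60·ex + -2.00·ey = (1.9793,0.0752)
θ=139°: B = A + 1.00·(cos139°, sin139°) = (-0.7547, 0.6561)
θ=139°: |BD| = 6.7865
θ=139°: circle(B,8.00) ∩ circle(D,10.00): a=0.7409, h=7.9656
θ=139°:   candidates: C₊=(0.7528,8.5127) cross=54.059; C₋=(-0.7873,-7.3439) cross=-54.059
θ=139°:   branch + wants cross > 0 → take C=(0.7528,8.5127) (cross=54.059)
θ=139°: ex = (C−B)/|BC| = (0.1884,0.9821); ey = (-0.9821,0.1884)
θ=139°: P = B + -0.60·ex + -2.00·ey = (1.0964,-0.3101)
θ=249°: B = A + 1.00·(cos249°, sin249°) = (-0.3584, -0.9336)
θ=249°: |BD| = 6.4265
θ=249°: circle(B,8.00) ∩ circle(D,10.00): a=0.4124, h=7.9894
θ=249°:   candidates: C₊=(-1.1110,7.0309) cross=51.344; C₋=(1.2103,-8.7783) cross=-51.344
θ=249°:   branch + wants cross > 0 → take C=(-1.1110,7.0309) (cross=51.344)
θ=249°: ex = (C−B)/|BC| = (-0.0941,0.9956); ey = (-0.9956,-0.0941)
θ=249°: P = B + -0.60·ex + -2.00·ey = (1.6892,-1.3428)

θ=84°: 1.98 0.08
θ=139°: 1.10 -0.31
θ=249°: 1.69 -1.34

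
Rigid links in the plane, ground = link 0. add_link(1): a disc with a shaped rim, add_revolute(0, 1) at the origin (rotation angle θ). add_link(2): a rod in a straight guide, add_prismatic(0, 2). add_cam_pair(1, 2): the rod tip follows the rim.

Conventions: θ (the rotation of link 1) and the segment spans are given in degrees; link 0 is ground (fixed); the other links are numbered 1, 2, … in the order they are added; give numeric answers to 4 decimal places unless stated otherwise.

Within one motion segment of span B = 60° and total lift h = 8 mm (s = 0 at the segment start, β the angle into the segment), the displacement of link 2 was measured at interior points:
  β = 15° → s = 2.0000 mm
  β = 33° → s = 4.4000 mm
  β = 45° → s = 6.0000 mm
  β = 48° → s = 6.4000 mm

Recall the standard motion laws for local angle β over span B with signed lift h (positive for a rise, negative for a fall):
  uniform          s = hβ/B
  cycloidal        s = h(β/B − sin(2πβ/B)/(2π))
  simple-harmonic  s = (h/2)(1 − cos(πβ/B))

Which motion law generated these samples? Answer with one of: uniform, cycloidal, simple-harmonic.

candidates at β/B = r: uniform s = h·r (linear in β); cycloidal s = h·(r − sin(2πr)/(2π)); simple-harmonic s = (h/2)(1 − cos(πr))
β=15°: printed 2.0000 | uniform 2.0000, cycloidal 0.7268, simple-harmonic 1.1716
β=33°: printed 4.4000 | uniform 4.4000, cycloidal 4.7935, simple-harmonic 4.6257
β=45°: printed 6.0000 | uniform 6.0000, cycloidal 7.2732, simple-harmonic 6.8284
β=48°: printed 6.4000 | uniform 6.4000, cycloidal 7.6109, simple-harmonic 7.2361
only one law matches every sample → uniform

uniform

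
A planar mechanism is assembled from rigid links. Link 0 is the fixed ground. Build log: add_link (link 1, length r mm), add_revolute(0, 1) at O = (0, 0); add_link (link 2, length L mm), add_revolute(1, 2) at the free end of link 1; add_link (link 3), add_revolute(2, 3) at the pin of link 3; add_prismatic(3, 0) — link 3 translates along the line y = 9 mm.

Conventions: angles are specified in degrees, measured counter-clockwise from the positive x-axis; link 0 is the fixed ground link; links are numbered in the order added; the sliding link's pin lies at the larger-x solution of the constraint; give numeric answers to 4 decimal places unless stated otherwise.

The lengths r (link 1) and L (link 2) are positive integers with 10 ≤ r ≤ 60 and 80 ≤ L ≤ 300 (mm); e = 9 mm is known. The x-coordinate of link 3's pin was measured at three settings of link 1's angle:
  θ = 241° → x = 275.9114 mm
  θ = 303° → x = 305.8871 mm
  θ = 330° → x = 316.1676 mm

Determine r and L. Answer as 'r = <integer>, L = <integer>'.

constraint per measurement: (x − r cos θ)² + (r sin θ − e)² = L²
subtracting the θ₁ and θ₂ equations cancels the r² and L² terms:
r = (x₁² − x₂²) / (2[(x₁cos θ₁ + e sin θ₁) − (x₂cos θ₂ + e sin θ₂)]) = 29.0000 → r = 29
L² = (x₁ − r cos θ₁)² + (r sin θ₁ − e)² = 85263.9932 → L = 292.0000 → L = 292
check at θ₃=330°: x = 316.1676 (printed 316.1676) ✓

r = 29, L = 292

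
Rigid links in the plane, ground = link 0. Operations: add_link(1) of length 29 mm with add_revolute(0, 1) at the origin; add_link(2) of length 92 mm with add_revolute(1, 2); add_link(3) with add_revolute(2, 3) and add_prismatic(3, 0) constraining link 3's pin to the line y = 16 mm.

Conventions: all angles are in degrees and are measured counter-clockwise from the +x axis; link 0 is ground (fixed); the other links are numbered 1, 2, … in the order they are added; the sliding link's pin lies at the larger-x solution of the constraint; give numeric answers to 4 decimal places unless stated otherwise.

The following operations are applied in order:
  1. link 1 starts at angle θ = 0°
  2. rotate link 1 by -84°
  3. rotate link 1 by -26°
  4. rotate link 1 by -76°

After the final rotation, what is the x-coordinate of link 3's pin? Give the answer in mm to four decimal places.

geometry: r = 29 mm, L = 92 mm, e = 16 mm; θ starts at 0°
rotate link 1 by -84°: θ ← 0° -84° = -84°
rotate link 1 by -26°: θ ← -84° -26° = -110°
rotate link 1 by -76°: θ ← -110° -76° = -186°
crank pin P = (r cos θ, r sin θ) = (-28.841135, 3.031325)
h = r sin θ − e = 3.031325 − 16 = -12.968675
x = r cos θ + √(L² − h²) = -28.841135 + 91.081356 = 62.240221

62.2402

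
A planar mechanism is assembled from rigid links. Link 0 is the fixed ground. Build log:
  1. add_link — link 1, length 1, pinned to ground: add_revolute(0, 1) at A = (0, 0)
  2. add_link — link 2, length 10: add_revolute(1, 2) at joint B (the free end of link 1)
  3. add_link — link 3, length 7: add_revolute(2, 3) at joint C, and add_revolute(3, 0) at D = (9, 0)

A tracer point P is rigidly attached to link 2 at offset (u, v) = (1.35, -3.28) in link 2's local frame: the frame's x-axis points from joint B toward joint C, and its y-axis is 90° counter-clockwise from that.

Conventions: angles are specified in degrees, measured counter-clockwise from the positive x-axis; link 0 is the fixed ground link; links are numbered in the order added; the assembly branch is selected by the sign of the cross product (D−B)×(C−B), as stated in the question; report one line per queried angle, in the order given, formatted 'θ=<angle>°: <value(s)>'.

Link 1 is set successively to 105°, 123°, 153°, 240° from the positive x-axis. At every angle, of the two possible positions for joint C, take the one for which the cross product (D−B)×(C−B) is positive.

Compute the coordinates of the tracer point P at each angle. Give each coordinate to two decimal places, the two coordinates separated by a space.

A=(0,0), D=(9.00,0)
θ=105°: B = A + 1.00·(cos105°, sin105°) = (-0.2588, 0.9659)
θ=105°: |BD| = 9.3091
θ=105°: circle(B,10.00) ∩ circle(D,7.00): a=7.3938, h=6.7329
θ=105°:   candidates: C₊=(7.7937,6.8953) cross=62.677; C₋=(6.3965,-6.4978) cross=-62.677
θ=105°:   branch + wants cross > 0 → take C=(7.7937,6.8953) (cross=62.677)
θ=105°: ex = (C−B)/|BC| = (0.8053,0.5929); ey = (-0.5929,0.8053)
θ=105°: P = B + 1.35·ex + -3.28·ey = (2.7731,-0.8748)
θ=123°: B = A + 1.00·(cos123°, sin123°) = (-0.5446, 0.8387)
θ=123°: |BD| = 9.5814
θ=123°: circle(B,10.00) ∩ circle(D,7.00): a=7.4521, h=6.6683
θ=123°:   candidates: C₊=(7.4625,6.8291) cross=63.892; C₋=(6.2952,-6.4563) cross=-63.892
θ=123°:   branch + wants cross > 0 → take C=(7.4625,6.8291) (cross=63.892)
θ=123°: ex = (C−B)/|BC| = (0.8007,0.5990); ey = (-0.5990,0.8007)
θ=123°: P = B + 1.35·ex + -3.28·ey = (2.5012,-0.9790)
θ=153°: B = A + 1.00·(cos153°, sin153°) = (-0.8910, 0.4540)
θ=153°: |BD| = 9.9014
θ=153°: circle(B,10.00) ∩ circle(D,7.00): a=7.5261, h=6.5847
θ=153°:   candidates: C₊=(6.9291,6.6867) cross=65.198; C₋=(6.3253,-6.4688) cross=-65.198
θ=153°:   branch + wants cross > 0 → take C=(6.9291,6.6867) (cross=65.198)
θ=153°: ex = (C−B)/|BC| = (0.7820,0.6233); ey = (-0.6233,0.7820)
θ=153°: P = B + 1.35·ex + -3.28·ey = (2.2090,-1.2696)
θ=240°: B = A + 1.00·(cos240°, sin240°) = (-0.5000, -0.8660)
θ=240°: |BD| = 9.5394
θ=240°: circle(B,10.00) ∩ circle(D,7.00): a=7.4428, h=6.6787
θ=240°:   candidates: C₊=(6.3058,6.4607) cross=63.710; C₋=(7.5184,-6.8414) cross=-63.710
θ=240°:   branch + wants cross > 0 → take C=(6.3058,6.4607) (cross=63.710)
θ=240°: ex = (C−B)/|BC| = (0.6806,0.7327); ey = (-0.7327,0.6806)
θ=240°: P = B + 1.35·ex + -3.28·ey = (2.8220,-2.1092)

θ=105°: 2.77 -0.87
θ=123°: 2.50 -0.98
θ=153°: 2.21 -1.27
θ=240°: 2.82 -2.11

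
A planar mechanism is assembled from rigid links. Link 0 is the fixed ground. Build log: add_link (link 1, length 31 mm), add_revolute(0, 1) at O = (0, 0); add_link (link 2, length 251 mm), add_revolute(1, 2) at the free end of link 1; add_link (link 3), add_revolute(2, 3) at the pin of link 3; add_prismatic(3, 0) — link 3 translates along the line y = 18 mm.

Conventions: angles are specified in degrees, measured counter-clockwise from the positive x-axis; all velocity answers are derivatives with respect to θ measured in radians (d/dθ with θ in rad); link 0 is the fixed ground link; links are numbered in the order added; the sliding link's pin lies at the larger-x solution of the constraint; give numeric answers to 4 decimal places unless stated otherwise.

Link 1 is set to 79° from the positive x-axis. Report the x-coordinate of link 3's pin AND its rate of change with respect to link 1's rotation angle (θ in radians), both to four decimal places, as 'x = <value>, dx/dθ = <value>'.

geometry: r = 31 mm, L = 251 mm, e = 18 mm
crank pin P = (r cos θ, r sin θ) = (5.915079, 30.430443)
h = r sin θ − e = 30.430443 − 18 = 12.430443
x = r cos θ + √(L² − h²) = 5.915079 + 250.692010 = 256.607089
dx/dθ = −r sin θ − h·r cos θ/√(L² − h²) (θ in radians; h = 12.430443) = -30.723739

x = 256.6071, dx/dθ = -30.7237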